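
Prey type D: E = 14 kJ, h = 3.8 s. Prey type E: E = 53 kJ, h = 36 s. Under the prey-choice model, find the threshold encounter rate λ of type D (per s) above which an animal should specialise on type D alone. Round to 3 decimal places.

The zero-one rule: include type E iff E₂/h₂ > λE₁/(1+λh₁). Equality gives the switch point.
λE₁h₂ = E₂ + λE₂h₁ ⇒ λ = E₂/(E₁h₂ − E₂h₁) = 53/(504 − 201.4) = 0.1751 per s.

0.175 per s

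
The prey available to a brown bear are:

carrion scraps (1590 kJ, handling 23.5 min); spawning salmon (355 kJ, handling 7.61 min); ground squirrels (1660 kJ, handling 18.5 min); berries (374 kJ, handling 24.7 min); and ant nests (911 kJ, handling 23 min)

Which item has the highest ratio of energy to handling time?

ground squirrels

In descending order of E/h:
ground squirrels: 1660/18.5 = 89.7 kJ/min
carrion scraps: 1590/23.5 = 67.7 kJ/min
spawning salmon: 355/7.61 = 46.6 kJ/min
ant nests: 911/23 = 39.6 kJ/min
berries: 374/24.7 = 15.1 kJ/min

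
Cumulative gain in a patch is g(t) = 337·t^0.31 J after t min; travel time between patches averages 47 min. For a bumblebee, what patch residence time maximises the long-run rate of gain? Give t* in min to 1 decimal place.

21.1 min

By the marginal value theorem, leave when the instantaneous gain rate g'(t) equals the habitat-wide average g(t)/(T + t).
g'(t) = 0.31·337·t^-0.69. Setting 0.31·337·t^-0.69 = 337·t^0.31/(47+t) gives 0.31(47+t) = t, so 0.69·t = 0.31×47.
t* = 0.31×47/0.69 = 21.12 min.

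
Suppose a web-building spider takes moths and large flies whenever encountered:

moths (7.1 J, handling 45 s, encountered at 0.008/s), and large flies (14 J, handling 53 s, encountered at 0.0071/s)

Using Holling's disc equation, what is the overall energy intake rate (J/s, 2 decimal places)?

R = (0.008×7.1 + 0.0071×14) / (1 + 0.008×45 + 0.0071×53) = 0.1562/1.736 = 0.08996 J/s.

0.09 J/s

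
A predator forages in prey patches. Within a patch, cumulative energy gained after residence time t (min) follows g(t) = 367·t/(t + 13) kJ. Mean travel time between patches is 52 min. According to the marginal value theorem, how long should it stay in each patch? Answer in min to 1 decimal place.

26.0 min

Maximise g(t)/(T+t): set derivative to zero → g'(t)(T+t) = g(t).
g'(t) = 367·13/(t + 13)². Setting 367·13/(t+13)² = 367t/[(t+13)(52+t)] gives 13(52+t) = t(t+13), so t² = 13×52 = 676.
t* = √676 = 26 min.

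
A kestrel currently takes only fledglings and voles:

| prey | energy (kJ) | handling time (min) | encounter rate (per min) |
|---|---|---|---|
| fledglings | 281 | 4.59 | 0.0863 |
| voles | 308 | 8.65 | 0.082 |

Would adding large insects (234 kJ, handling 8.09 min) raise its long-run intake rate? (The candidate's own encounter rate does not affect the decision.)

Current rate: (0.0863×281 + 0.082×308)/(1 + 0.0863×4.59 + 0.082×8.65) = 23.51 kJ/min.
large insects: E/h = 234/8.09 = 28.92 kJ/min.
28.92 > 23.51, so adding large insects raises the average — include it.

Yes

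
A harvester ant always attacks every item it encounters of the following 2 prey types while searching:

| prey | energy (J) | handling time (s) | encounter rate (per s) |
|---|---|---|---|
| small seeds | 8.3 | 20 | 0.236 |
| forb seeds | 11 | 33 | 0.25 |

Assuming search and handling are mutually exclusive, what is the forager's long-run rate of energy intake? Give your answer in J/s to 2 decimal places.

Energy encountered per unit search time: 0.236×8.3 + 0.25×11 = 4.709 J/s.
Handling time per unit search time: 0.236×20 + 0.25×33 = 12.97.
Rate = 4.709/(1 + 12.97) = 0.3371 J/s.

0.34 J/s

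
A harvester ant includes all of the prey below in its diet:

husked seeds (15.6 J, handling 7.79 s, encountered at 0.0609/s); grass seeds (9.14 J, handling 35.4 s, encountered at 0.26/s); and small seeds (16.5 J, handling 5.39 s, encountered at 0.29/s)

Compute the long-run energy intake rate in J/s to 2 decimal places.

0.66 J/s

R = Σλ_iE_i / (1 + Σλ_ih_i)
Numerator: 0.0609×15.6 + 0.26×9.14 + 0.29×16.5 = 8.111
Denominator: 1 + 0.0609×7.79 + 0.26×35.4 + 0.29×5.39 = 12.24
R = 8.111/12.24 = 0.6626 J/s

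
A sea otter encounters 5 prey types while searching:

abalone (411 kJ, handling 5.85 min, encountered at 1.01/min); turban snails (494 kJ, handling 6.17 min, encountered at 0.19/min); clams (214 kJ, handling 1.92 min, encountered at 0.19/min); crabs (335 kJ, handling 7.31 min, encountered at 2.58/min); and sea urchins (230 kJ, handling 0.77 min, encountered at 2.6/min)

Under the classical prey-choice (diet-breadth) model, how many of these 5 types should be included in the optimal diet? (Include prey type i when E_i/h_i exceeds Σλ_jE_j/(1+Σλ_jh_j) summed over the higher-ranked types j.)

Rank by E/h (kJ/min): sea urchins 299, clams 111, turban snails 80.1, abalone 70.3, crabs 45.8. Include each in turn until the next type's E/h falls below the running intake rate.
Rate on top 1: 199.2. clams: 111 < 199.2 → exclude; stop.
Optimal diet: sea urchins — 1 of 5 types.

1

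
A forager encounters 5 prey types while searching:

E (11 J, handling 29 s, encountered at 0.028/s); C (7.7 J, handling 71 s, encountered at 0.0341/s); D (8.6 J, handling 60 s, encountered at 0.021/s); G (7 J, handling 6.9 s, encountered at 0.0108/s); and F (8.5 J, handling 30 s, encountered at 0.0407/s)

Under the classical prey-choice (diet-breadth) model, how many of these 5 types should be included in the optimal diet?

3

E/h in descending order: G 1.01, E 0.379, F 0.283, D 0.143, C 0.108 J/s. The optimal diet is the largest prefix of this list for which every included type satisfies E_i/h_i > R on the types above it.
Rate on top 1: 0.07036. E: 0.379 > 0.07036 → include.
Rate on top 2: 0.2033. F: 0.283 > 0.2033 → include.
Rate on top 3: 0.2348. D: 0.143 < 0.2348 → exclude; stop.
Optimal diet: G, E, F — 3 of 5 types.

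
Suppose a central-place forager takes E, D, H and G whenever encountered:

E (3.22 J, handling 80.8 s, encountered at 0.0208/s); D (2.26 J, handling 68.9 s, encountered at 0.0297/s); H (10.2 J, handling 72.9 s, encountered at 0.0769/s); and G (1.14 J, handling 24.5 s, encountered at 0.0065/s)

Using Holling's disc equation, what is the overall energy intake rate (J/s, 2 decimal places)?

0.09 J/s

R = (0.0208×3.22 + 0.0297×2.26 + 0.0769×10.2 + 0.0065×1.14) / (1 + 0.0208×80.8 + 0.0297×68.9 + 0.0769×72.9 + 0.0065×24.5) = 0.9259/10.49 = 0.08825 J/s.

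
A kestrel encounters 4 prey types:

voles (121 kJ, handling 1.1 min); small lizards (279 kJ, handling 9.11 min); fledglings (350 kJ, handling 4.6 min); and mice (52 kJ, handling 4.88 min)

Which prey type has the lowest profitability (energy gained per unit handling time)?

mice

Profitability E/h (kJ/min): voles = 121/1.1 = 110, small lizards = 279/9.11 = 30.6, fledglings = 350/4.6 = 76.1, mice = 52/4.88 = 10.7.
Ranked: voles > fledglings > small lizards > mice.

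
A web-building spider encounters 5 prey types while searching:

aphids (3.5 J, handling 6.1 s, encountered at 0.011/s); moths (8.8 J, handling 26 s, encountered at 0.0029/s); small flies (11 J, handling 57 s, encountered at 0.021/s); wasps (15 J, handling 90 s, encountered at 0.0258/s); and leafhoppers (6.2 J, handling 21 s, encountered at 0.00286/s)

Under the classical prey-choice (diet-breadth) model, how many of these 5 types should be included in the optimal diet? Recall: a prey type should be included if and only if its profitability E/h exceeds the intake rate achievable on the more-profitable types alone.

E/h in descending order: aphids 0.574, moths 0.338, leafhoppers 0.295, small flies 0.193, wasps 0.167 J/s. The optimal diet is the largest prefix of this list for which every included type satisfies E_i/h_i > R on the types above it.
Rate on top 1: 0.03608. moths: 0.338 > 0.03608 → include.
Rate on top 2: 0.05604. leafhoppers: 0.295 > 0.05604 → include.
Rate on top 3: 0.06798. small flies: 0.193 > 0.06798 → include.
Rate on top 4: 0.1303. wasps: 0.167 > 0.1303 → include.
Optimal diet: aphids, moths, leafhoppers, small flies, wasps — 5 of 5 types.

5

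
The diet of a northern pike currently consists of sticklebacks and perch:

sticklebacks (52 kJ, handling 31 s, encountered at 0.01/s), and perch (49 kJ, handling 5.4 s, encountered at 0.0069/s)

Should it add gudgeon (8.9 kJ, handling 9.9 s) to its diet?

On sticklebacks and perch alone, R = ΣλE/(1+Σλh) = 0.8581/1.347 = 0.6369 kJ/s.
Profitability of gudgeon: 8.9/9.9 = 0.899 kJ/s.
0.899 > 0.6369, so adding gudgeon raises the average — include it.

Yes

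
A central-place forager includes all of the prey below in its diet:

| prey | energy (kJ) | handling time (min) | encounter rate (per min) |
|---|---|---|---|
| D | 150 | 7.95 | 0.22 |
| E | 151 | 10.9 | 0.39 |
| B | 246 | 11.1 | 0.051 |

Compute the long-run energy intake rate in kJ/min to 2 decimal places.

R = Σλ_iE_i / (1 + Σλ_ih_i)
Numerator: 0.22×150 + 0.39×151 + 0.051×246 = 104.4
Denominator: 1 + 0.22×7.95 + 0.39×10.9 + 0.051×11.1 = 7.566
R = 104.4/7.566 = 13.8 kJ/min

13.80 kJ/min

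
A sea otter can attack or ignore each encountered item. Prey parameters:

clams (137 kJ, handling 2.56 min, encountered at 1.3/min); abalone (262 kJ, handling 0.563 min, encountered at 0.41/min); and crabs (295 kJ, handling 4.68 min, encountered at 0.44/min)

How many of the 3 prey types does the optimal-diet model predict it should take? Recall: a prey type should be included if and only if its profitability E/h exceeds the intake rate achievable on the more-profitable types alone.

Profitabilities (E/h, kJ/min): abalone 465, crabs 63, clams 53.5. Add prey in this order while the next type's profitability exceeds the intake rate on those already taken.
Rate on top 1: 87.27. crabs: 63 < 87.27 → exclude; stop.
Optimal diet: abalone — 1 of 3 types.

1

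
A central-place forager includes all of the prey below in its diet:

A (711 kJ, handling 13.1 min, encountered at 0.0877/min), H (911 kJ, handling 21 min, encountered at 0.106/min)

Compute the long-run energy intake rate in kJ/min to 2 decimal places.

36.33 kJ/min

R = Σλ_iE_i / (1 + Σλ_ih_i)
Numerator: 0.0877×711 + 0.106×911 = 158.9
Denominator: 1 + 0.0877×13.1 + 0.106×21 = 4.375
R = 158.9/4.375 = 36.33 kJ/min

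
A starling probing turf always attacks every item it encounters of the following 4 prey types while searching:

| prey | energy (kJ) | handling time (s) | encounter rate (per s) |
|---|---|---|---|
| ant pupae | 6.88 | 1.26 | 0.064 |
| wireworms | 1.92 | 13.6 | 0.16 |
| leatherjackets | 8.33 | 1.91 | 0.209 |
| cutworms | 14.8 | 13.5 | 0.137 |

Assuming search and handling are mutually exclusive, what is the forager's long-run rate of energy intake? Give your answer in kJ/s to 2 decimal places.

R = Σλ_iE_i / (1 + Σλ_ih_i)
Numerator: 0.064×6.88 + 0.16×1.92 + 0.209×8.33 + 0.137×14.8 = 4.516
Denominator: 1 + 0.064×1.26 + 0.16×13.6 + 0.209×1.91 + 0.137×13.5 = 5.505
R = 4.516/5.505 = 0.8203 kJ/s

0.82 kJ/s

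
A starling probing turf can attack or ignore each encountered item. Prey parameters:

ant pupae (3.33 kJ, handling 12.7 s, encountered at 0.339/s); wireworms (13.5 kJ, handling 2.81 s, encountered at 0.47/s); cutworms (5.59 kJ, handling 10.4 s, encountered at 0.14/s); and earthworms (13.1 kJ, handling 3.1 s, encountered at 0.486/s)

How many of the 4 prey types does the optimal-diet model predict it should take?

Rank by E/h (kJ/s): wireworms 4.8, earthworms 4.23, cutworms 0.537, ant pupae 0.262. Include each in turn until the next type's E/h falls below the running intake rate.
Rate on top 1: 2.734. earthworms: 4.23 > 2.734 → include.
Rate on top 2: 3.321. cutworms: 0.537 < 3.321 → exclude; stop.
Optimal diet: wireworms, earthworms — 2 of 4 types.

2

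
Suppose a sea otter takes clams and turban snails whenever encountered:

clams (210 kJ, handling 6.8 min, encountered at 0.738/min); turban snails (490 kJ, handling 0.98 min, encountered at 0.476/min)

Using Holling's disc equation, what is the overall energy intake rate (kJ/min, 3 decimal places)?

Energy encountered per unit search time: 0.738×210 + 0.476×490 = 388.2 kJ/min.
Handling time per unit search time: 0.738×6.8 + 0.476×0.98 = 5.485.
Rate = 388.2/(1 + 5.485) = 59.87 kJ/min.

59.865 kJ/min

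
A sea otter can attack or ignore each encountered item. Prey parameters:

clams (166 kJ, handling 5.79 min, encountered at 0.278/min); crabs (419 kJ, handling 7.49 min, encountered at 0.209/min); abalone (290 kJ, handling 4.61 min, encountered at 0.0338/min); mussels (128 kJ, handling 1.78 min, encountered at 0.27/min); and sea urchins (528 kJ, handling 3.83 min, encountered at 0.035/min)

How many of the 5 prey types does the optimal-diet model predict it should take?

Profitabilities (E/h, kJ/min): sea urchins 138, mussels 71.9, abalone 62.9, crabs 55.9, clams 28.7. Add prey in this order while the next type's profitability exceeds the intake rate on those already taken.
Rate on top 1: 16.3. mussels: 71.9 > 16.3 → include.
Rate on top 2: 32.85. abalone: 62.9 > 32.85 → include.
Rate on top 3: 35.49. crabs: 55.9 > 35.49 → include.
Rate on top 4: 45.09. clams: 28.7 < 45.09 → exclude; stop.
Optimal diet: sea urchins, mussels, abalone, crabs — 4 of 5 types.

4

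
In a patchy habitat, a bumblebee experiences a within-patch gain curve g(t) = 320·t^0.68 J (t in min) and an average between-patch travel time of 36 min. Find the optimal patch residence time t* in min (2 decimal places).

Maximise g(t)/(T+t): set derivative to zero → g'(t)(T+t) = g(t).
g'(t) = 0.68·320·t^-0.32. Setting 0.68·320·t^-0.32 = 320·t^0.68/(36+t) gives 0.68(36+t) = t, so 0.32·t = 0.68×36.
t* = 0.68×36/0.32 = 76.5 min.

76.50 min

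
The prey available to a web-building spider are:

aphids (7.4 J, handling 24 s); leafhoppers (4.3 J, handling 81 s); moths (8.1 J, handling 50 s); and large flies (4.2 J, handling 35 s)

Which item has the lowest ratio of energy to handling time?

leafhoppers

In descending order of E/h:
aphids: 7.4/24 = 0.308 J/s
moths: 8.1/50 = 0.162 J/s
large flies: 4.2/35 = 0.12 J/s
leafhoppers: 4.3/81 = 0.0531 J/s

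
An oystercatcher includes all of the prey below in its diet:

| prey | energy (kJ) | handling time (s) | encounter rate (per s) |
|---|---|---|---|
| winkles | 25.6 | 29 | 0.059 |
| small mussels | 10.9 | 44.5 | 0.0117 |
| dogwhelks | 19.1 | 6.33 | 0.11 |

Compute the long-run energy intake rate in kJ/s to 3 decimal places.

0.952 kJ/s

R = (0.059×25.6 + 0.0117×10.9 + 0.11×19.1) / (1 + 0.059×29 + 0.0117×44.5 + 0.11×6.33) = 3.739/3.928 = 0.9519 kJ/s.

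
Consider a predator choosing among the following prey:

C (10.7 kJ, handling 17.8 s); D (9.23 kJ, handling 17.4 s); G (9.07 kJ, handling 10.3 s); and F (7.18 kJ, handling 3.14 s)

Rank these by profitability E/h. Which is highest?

F

Profitability E/h (kJ/s): C = 10.7/17.8 = 0.601, D = 9.23/17.4 = 0.53, G = 9.07/10.3 = 0.881, F = 7.18/3.14 = 2.29.
Ranked: F > G > C > D.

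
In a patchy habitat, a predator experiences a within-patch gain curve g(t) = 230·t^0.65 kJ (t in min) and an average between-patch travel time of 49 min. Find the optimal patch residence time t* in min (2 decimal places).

By the marginal value theorem, leave when the instantaneous gain rate g'(t) equals the habitat-wide average g(t)/(T + t).
g'(t) = 0.65·230·t^-0.35. Setting 0.65·230·t^-0.35 = 230·t^0.65/(49+t) gives 0.65(49+t) = t, so 0.35·t = 0.65×49.
t* = 0.65×49/0.35 = 91 min.

91.00 min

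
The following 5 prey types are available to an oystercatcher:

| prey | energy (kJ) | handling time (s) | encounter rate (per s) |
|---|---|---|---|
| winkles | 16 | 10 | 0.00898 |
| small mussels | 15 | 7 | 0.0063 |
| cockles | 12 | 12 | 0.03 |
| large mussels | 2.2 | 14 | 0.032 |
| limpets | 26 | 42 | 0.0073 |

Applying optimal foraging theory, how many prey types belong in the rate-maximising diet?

4

Profitabilities (E/h, kJ/s): small mussels 2.14, winkles 1.6, cockles 1, limpets 0.619, large mussels 0.157. Add prey in this order while the next type's profitability exceeds the intake rate on those already taken.
Rate on top 1: 0.09051. winkles: 1.6 > 0.09051 → include.
Rate on top 2: 0.2101. cockles: 1 > 0.2101 → include.
Rate on top 3: 0.4004. limpets: 0.619 > 0.4004 → include.
Rate on top 4: 0.4376. large mussels: 0.157 < 0.4376 → exclude; stop.
Optimal diet: small mussels, winkles, cockles, limpets — 4 of 5 types.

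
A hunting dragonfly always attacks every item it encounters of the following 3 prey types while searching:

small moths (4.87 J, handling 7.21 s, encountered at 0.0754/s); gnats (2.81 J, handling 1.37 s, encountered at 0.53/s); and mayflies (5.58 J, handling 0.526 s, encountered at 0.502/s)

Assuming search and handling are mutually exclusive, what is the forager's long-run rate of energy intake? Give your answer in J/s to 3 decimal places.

Energy encountered per unit search time: 0.0754×4.87 + 0.53×2.81 + 0.502×5.58 = 4.658 J/s.
Handling time per unit search time: 0.0754×7.21 + 0.53×1.37 + 0.502×0.526 = 1.534.
Rate = 4.658/(1 + 1.534) = 1.838 J/s.

1.838 J/s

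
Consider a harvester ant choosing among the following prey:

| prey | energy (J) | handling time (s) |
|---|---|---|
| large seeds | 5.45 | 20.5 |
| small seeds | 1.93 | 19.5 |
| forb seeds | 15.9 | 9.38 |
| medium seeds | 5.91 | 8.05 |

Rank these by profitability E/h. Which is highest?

forb seeds

In descending order of E/h:
forb seeds: 15.9/9.38 = 1.7 J/s
medium seeds: 5.91/8.05 = 0.734 J/s
large seeds: 5.45/20.5 = 0.266 J/s
small seeds: 1.93/19.5 = 0.099 J/s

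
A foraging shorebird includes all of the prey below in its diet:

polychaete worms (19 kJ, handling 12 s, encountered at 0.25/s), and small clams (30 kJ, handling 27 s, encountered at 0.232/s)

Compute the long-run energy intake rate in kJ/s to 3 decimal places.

Energy encountered per unit search time: 0.25×19 + 0.232×30 = 11.71 kJ/s.
Handling time per unit search time: 0.25×12 + 0.232×27 = 9.264.
Rate = 11.71/(1 + 9.264) = 1.141 kJ/s.

1.141 kJ/s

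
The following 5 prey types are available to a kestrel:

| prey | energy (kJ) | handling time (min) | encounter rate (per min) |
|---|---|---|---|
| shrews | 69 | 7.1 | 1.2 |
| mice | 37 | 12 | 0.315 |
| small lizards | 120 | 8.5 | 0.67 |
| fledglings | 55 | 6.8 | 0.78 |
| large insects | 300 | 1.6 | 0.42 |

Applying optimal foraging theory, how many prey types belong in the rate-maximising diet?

1

Rank by E/h (kJ/min): large insects 188, small lizards 14.1, shrews 9.72, fledglings 8.09, mice 3.08. Include each in turn until the next type's E/h falls below the running intake rate.
Rate on top 1: 75.36. small lizards: 14.1 < 75.36 → exclude; stop.
Optimal diet: large insects — 1 of 5 types.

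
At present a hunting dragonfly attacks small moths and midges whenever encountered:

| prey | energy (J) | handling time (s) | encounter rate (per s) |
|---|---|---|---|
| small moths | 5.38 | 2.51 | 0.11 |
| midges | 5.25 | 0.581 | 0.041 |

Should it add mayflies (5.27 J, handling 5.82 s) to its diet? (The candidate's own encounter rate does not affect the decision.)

Yes

On small moths and midges alone, R = ΣλE/(1+Σλh) = 0.8071/1.3 = 0.6208 J/s.
mayflies: E/h = 5.27/5.82 = 0.9055 J/s.
Since 0.9055 > R, including mayflies increases the long-run rate.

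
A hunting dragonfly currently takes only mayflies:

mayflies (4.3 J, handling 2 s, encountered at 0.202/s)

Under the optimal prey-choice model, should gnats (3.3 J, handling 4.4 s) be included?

On mayflies alone, R = ΣλE/(1+Σλh) = 0.8686/1.404 = 0.6187 J/s.
Profitability of gnats: 3.3/4.4 = 0.75 J/s.
0.75 > 0.6187, so adding gnats raises the average — include it.

Yes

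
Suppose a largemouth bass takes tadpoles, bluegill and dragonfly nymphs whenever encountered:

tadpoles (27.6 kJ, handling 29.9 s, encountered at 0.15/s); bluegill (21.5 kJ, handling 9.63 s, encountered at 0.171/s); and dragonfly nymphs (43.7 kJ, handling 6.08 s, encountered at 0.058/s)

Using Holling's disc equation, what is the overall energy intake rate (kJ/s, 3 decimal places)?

1.383 kJ/s

R = (0.15×27.6 + 0.171×21.5 + 0.058×43.7) / (1 + 0.15×29.9 + 0.171×9.63 + 0.058×6.08) = 10.35/7.484 = 1.383 kJ/s.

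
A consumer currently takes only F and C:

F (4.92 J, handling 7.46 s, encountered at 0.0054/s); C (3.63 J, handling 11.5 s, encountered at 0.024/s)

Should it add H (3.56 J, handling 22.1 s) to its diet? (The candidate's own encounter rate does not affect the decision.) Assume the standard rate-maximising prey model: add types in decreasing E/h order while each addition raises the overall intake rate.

Yes

Current rate: (0.0054×4.92 + 0.024×3.63)/(1 + 0.0054×7.46 + 0.024×11.5) = 0.08637 J/s.
Profitability of H: 3.56/22.1 = 0.1611 J/s.
Since 0.1611 > R, including H increases the long-run rate.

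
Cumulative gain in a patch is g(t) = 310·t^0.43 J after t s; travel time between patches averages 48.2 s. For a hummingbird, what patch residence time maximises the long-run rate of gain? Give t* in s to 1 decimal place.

36.4 s

By the marginal value theorem, leave when the instantaneous gain rate g'(t) equals the habitat-wide average g(t)/(T + t).
g'(t) = 0.43·310·t^-0.57. Setting 0.43·310·t^-0.57 = 310·t^0.43/(48.2+t) gives 0.43(48.2+t) = t, so 0.57·t = 0.43×48.2.
t* = 0.43×48.2/0.57 = 36.36 s.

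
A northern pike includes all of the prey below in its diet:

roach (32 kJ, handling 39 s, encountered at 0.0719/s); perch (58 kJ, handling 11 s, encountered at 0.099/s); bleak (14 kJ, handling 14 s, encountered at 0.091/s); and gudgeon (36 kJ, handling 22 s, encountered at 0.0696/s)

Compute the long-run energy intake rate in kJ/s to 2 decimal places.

1.54 kJ/s

R = Σλ_iE_i / (1 + Σλ_ih_i)
Numerator: 0.0719×32 + 0.099×58 + 0.091×14 + 0.0696×36 = 11.82
Denominator: 1 + 0.0719×39 + 0.099×11 + 0.091×14 + 0.0696×22 = 7.698
R = 11.82/7.698 = 1.536 kJ/s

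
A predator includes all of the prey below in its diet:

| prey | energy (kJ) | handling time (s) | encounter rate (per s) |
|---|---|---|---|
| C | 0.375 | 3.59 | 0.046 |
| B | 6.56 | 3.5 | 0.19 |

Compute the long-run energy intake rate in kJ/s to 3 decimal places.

Energy encountered per unit search time: 0.046×0.375 + 0.19×6.56 = 1.264 kJ/s.
Handling time per unit search time: 0.046×3.59 + 0.19×3.5 = 0.8301.
Rate = 1.264/(1 + 0.8301) = 0.6905 kJ/s.

0.690 kJ/s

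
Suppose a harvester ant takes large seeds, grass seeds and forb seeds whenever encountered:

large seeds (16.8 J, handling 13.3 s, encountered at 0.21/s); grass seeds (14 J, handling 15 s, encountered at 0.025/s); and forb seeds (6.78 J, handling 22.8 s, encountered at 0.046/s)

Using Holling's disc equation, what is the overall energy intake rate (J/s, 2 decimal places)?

0.80 J/s

Energy encountered per unit search time: 0.21×16.8 + 0.025×14 + 0.046×6.78 = 4.19 J/s.
Handling time per unit search time: 0.21×13.3 + 0.025×15 + 0.046×22.8 = 4.217.
Rate = 4.19/(1 + 4.217) = 0.8032 J/s.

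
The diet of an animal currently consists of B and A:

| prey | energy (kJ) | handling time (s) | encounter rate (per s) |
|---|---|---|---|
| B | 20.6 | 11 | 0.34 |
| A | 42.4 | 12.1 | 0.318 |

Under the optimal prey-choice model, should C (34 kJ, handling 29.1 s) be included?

No

On B and A alone, R = ΣλE/(1+Σλh) = 20.49/8.588 = 2.386 kJ/s.
C: E/h = 34/29.1 = 1.168 kJ/s.
1.168 < 2.386, so adding C would lower the average — exclude it.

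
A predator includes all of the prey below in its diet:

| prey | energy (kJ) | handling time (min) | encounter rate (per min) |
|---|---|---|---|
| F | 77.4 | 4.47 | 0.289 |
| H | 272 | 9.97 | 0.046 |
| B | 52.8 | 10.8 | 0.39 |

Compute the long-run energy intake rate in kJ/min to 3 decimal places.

7.967 kJ/min

R = (0.289×77.4 + 0.046×272 + 0.39×52.8) / (1 + 0.289×4.47 + 0.046×9.97 + 0.39×10.8) = 55.47/6.962 = 7.967 kJ/min.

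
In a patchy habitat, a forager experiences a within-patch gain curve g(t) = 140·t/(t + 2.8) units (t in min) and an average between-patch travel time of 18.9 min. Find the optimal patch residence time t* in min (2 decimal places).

Optimal t* satisfies g'(t*) = g(t*)/(T + t*).
g'(t) = 140·2.8/(t + 2.8)². Setting 140·2.8/(t+2.8)² = 140t/[(t+2.8)(18.9+t)] gives 2.8(18.9+t) = t(t+2.8), so t² = 2.8×18.9 = 52.92.
t* = √52.92 = 7.275 min.

7.27 min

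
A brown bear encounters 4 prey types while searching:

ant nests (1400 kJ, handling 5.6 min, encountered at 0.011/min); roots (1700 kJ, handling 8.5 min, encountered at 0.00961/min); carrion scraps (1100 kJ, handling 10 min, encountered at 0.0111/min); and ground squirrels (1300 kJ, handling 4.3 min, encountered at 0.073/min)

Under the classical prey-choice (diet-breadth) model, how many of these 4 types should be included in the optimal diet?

4

E/h in descending order: ground squirrels 302, ant nests 250, roots 200, carrion scraps 110 kJ/min. The optimal diet is the largest prefix of this list for which every included type satisfies E_i/h_i > R on the types above it.
Rate on top 1: 72.23. ant nests: 250 > 72.23 → include.
Rate on top 2: 80.19. roots: 200 > 80.19 → include.
Rate on top 3: 86.91. carrion scraps: 110 > 86.91 → include.
Optimal diet: ground squirrels, ant nests, roots, carrion scraps — 4 of 4 types.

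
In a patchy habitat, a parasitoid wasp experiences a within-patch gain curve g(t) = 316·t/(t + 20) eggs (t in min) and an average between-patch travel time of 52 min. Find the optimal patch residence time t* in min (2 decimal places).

Maximise g(t)/(T+t): set derivative to zero → g'(t)(T+t) = g(t).
g'(t) = 316·20/(t + 20)². Setting 316·20/(t+20)² = 316t/[(t+20)(52+t)] gives 20(52+t) = t(t+20), so t² = 20×52 = 1040.
t* = √1040 = 32.25 min.

32.25 min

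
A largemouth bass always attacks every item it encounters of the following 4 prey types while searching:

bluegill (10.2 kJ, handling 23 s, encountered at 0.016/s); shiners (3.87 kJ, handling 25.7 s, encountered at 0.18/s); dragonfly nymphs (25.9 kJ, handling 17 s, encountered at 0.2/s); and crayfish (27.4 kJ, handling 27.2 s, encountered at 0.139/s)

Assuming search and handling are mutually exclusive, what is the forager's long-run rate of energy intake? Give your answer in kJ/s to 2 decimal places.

0.75 kJ/s

R = Σλ_iE_i / (1 + Σλ_ih_i)
Numerator: 0.016×10.2 + 0.18×3.87 + 0.2×25.9 + 0.139×27.4 = 9.848
Denominator: 1 + 0.016×23 + 0.18×25.7 + 0.2×17 + 0.139×27.2 = 13.17
R = 9.848/13.17 = 0.7475 kJ/s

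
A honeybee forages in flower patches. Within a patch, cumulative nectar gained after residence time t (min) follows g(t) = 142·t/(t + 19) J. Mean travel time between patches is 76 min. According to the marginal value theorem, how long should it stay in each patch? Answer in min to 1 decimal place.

Maximise g(t)/(T+t): set derivative to zero → g'(t)(T+t) = g(t).
g'(t) = 142·19/(t + 19)². Setting 142·19/(t+19)² = 142t/[(t+19)(76+t)] gives 19(76+t) = t(t+19), so t² = 19×76 = 1444.
t* = √1444 = 38 min.

38.0 min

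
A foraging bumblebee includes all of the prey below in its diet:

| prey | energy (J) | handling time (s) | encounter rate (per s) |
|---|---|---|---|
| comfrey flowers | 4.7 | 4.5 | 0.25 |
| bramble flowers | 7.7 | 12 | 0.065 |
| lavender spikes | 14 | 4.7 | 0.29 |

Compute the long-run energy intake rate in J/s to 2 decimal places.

Energy encountered per unit search time: 0.25×4.7 + 0.065×7.7 + 0.29×14 = 5.736 J/s.
Handling time per unit search time: 0.25×4.5 + 0.065×12 + 0.29×4.7 = 3.268.
Rate = 5.736/(1 + 3.268) = 1.344 J/s.

1.34 J/s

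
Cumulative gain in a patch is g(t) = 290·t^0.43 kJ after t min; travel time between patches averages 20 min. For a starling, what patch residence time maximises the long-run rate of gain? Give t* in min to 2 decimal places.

15.09 min

Optimal t* satisfies g'(t*) = g(t*)/(T + t*).
g'(t) = 0.43·290·t^-0.57. Setting 0.43·290·t^-0.57 = 290·t^0.43/(20+t) gives 0.43(20+t) = t, so 0.57·t = 0.43×20.
t* = 0.43×20/0.57 = 15.09 min.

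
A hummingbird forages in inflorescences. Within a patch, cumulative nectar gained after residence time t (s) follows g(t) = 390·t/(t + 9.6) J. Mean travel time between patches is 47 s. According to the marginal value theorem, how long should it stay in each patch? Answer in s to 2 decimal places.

By the marginal value theorem, leave when the instantaneous gain rate g'(t) equals the habitat-wide average g(t)/(T + t).
g'(t) = 390·9.6/(t + 9.6)². Setting 390·9.6/(t+9.6)² = 390t/[(t+9.6)(47+t)] gives 9.6(47+t) = t(t+9.6), so t² = 9.6×47 = 451.2.
t* = √451.2 = 21.24 s.

21.24 s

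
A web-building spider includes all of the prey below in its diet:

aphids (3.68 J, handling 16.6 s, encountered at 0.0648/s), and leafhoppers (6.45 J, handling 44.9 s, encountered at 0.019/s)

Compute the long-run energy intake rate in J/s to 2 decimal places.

Energy encountered per unit search time: 0.0648×3.68 + 0.019×6.45 = 0.361 J/s.
Handling time per unit search time: 0.0648×16.6 + 0.019×44.9 = 1.929.
Rate = 0.361/(1 + 1.929) = 0.1233 J/s.

0.12 J/s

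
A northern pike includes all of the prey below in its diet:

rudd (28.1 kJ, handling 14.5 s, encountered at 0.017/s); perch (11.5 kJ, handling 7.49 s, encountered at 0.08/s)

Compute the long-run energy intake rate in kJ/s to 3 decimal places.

R = (0.017×28.1 + 0.08×11.5) / (1 + 0.017×14.5 + 0.08×7.49) = 1.398/1.846 = 0.7573 kJ/s.

0.757 kJ/s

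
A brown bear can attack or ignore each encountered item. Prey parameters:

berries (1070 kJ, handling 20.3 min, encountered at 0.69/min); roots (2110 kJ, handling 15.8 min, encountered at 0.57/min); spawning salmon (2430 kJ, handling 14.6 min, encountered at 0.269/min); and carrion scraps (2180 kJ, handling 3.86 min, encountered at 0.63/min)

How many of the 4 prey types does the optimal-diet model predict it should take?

E/h in descending order: carrion scraps 565, spawning salmon 166, roots 134, berries 52.7 kJ/min. The optimal diet is the largest prefix of this list for which every included type satisfies E_i/h_i > R on the types above it.
Rate on top 1: 400.2. spawning salmon: 166 < 400.2 → exclude; stop.
Optimal diet: carrion scraps — 1 of 4 types.

1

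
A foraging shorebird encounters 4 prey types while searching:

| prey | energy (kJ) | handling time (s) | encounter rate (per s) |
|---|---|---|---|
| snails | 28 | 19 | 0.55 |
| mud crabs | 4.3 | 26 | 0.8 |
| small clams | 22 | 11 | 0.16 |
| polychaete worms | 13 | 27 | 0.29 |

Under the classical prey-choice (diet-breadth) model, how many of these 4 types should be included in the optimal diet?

2

Profitabilities (E/h, kJ/s): small clams 2, snails 1.47, polychaete worms 0.481, mud crabs 0.165. Add prey in this order while the next type's profitability exceeds the intake rate on those already taken.
Rate on top 1: 1.275. snails: 1.47 > 1.275 → include.
Rate on top 2: 1.432. polychaete worms: 0.481 < 1.432 → exclude; stop.
Optimal diet: small clams, snails — 2 of 4 types.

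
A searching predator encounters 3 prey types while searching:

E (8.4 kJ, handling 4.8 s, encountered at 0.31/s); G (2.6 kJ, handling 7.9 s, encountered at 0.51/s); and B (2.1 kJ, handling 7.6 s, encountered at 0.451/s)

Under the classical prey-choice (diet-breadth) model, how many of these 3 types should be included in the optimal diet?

1

Profitabilities (E/h, kJ/s): E 1.75, G 0.329, B 0.276. Add prey in this order while the next type's profitability exceeds the intake rate on those already taken.
Rate on top 1: 1.047. G: 0.329 < 1.047 → exclude; stop.
Optimal diet: E — 1 of 3 types.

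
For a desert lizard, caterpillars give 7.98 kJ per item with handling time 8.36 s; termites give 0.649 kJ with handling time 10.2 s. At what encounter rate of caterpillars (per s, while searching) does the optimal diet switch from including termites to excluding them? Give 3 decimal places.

0.009 per s

At the threshold, the rate on caterpillars alone equals the profitability of termites: λ·7.98/(1 + λ·8.36) = 0.649/10.2 = 0.06363.
Rearranging, λ(7.98 − 0.06363×8.36) = 0.06363, so λ = 0.06363/7.448 = 0.008543 per s.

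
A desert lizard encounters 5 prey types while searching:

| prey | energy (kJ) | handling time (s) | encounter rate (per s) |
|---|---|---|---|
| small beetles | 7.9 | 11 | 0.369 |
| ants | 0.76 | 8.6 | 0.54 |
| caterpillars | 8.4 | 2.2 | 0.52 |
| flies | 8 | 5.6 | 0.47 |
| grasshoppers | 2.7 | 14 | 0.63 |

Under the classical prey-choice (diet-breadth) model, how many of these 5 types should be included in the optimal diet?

Profitabilities (E/h, kJ/s): caterpillars 3.82, flies 1.43, small beetles 0.718, grasshoppers 0.193, ants 0.0884. Add prey in this order while the next type's profitability exceeds the intake rate on those already taken.
Rate on top 1: 2.037. flies: 1.43 < 2.037 → exclude; stop.
Optimal diet: caterpillars — 1 of 5 types.

1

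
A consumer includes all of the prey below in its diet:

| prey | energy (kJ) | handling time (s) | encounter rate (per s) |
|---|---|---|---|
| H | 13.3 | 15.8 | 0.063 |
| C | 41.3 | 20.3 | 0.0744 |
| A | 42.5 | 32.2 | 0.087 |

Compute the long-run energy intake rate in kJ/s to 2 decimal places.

Energy encountered per unit search time: 0.063×13.3 + 0.0744×41.3 + 0.087×42.5 = 7.608 kJ/s.
Handling time per unit search time: 0.063×15.8 + 0.0744×20.3 + 0.087×32.2 = 5.307.
Rate = 7.608/(1 + 5.307) = 1.206 kJ/s.

1.21 kJ/s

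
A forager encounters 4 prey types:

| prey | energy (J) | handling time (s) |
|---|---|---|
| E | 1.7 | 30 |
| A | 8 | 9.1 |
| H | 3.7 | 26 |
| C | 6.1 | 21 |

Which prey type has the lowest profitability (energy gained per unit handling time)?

E

Profitability E/h (J/s): E = 1.7/30 = 0.0567, A = 8/9.1 = 0.879, H = 3.7/26 = 0.142, C = 6.1/21 = 0.29.
Ranked: A > C > H > E.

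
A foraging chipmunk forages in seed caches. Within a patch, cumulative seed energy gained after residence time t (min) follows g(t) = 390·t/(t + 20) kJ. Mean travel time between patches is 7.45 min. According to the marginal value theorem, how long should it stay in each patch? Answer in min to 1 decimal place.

12.2 min

Maximise g(t)/(T+t): set derivative to zero → g'(t)(T+t) = g(t).
g'(t) = 390·20/(t + 20)². Setting 390·20/(t+20)² = 390t/[(t+20)(7.45+t)] gives 20(7.45+t) = t(t+20), so t² = 20×7.45 = 149.
t* = √149 = 12.21 min.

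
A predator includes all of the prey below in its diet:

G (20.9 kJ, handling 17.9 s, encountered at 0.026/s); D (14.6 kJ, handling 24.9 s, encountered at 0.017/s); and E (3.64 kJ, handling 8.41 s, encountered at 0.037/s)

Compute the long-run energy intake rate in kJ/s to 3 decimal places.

0.421 kJ/s

R = (0.026×20.9 + 0.017×14.6 + 0.037×3.64) / (1 + 0.026×17.9 + 0.017×24.9 + 0.037×8.41) = 0.9263/2.2 = 0.4211 kJ/s.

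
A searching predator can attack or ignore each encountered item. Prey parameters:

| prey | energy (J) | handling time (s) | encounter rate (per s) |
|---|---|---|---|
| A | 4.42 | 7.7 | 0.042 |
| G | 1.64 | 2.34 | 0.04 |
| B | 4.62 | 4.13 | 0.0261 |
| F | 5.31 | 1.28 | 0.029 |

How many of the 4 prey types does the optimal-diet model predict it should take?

4

Profitabilities (E/h, J/s): F 4.15, B 1.12, G 0.701, A 0.574. Add prey in this order while the next type's profitability exceeds the intake rate on those already taken.
Rate on top 1: 0.1485. B: 1.12 > 0.1485 → include.
Rate on top 2: 0.2398. G: 0.701 > 0.2398 → include.
Rate on top 3: 0.2747. A: 0.574 > 0.2747 → include.
Optimal diet: F, B, G, A — 4 of 4 types.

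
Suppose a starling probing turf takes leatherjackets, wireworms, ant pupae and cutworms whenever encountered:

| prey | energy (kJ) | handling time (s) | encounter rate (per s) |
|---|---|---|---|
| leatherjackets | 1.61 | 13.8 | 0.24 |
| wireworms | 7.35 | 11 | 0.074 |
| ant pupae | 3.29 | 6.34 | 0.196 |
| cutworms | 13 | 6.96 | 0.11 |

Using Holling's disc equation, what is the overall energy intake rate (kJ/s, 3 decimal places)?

0.421 kJ/s

Energy encountered per unit search time: 0.24×1.61 + 0.074×7.35 + 0.196×3.29 + 0.11×13 = 3.005 kJ/s.
Handling time per unit search time: 0.24×13.8 + 0.074×11 + 0.196×6.34 + 0.11×6.96 = 6.134.
Rate = 3.005/(1 + 6.134) = 0.4212 kJ/s.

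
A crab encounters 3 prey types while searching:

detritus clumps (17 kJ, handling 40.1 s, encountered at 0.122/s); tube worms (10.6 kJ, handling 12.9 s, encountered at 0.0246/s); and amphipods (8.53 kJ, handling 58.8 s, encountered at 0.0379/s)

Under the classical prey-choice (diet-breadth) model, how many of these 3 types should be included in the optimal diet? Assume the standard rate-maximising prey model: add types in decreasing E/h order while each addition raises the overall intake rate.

Profitabilities (E/h, kJ/s): tube worms 0.822, detritus clumps 0.424, amphipods 0.145. Add prey in this order while the next type's profitability exceeds the intake rate on those already taken.
Rate on top 1: 0.1979. detritus clumps: 0.424 > 0.1979 → include.
Rate on top 2: 0.376. amphipods: 0.145 < 0.376 → exclude; stop.
Optimal diet: tube worms, detritus clumps — 2 of 3 types.

2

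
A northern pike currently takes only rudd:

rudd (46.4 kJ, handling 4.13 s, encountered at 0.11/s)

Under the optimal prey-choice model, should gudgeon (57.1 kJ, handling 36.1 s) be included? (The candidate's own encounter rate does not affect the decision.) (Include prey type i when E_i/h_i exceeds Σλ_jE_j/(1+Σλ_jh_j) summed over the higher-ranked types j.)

No

Current rate: (0.11×46.4)/(1 + 0.11×4.13) = 3.51 kJ/s.
Profitability of gudgeon: 57.1/36.1 = 1.582 kJ/s.
1.582 < 3.51, so adding gudgeon would lower the average — exclude it.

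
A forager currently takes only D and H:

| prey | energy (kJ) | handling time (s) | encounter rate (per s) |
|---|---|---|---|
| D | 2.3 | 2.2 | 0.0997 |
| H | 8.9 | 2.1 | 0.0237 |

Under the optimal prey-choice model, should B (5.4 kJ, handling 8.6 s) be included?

Intake rate on the current diet: R = (0.0997×2.3 + 0.0237×8.9) / (1 + 0.0997×2.2 + 0.0237×2.1) = 0.4402/1.269 = 0.3469 kJ/s.
B: E/h = 5.4/8.6 = 0.6279 kJ/s.
0.6279 > 0.3469, so adding B raises the average — include it.

Yes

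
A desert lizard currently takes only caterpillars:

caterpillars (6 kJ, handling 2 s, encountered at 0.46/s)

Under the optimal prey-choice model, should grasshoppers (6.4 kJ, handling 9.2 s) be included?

On caterpillars alone, R = ΣλE/(1+Σλh) = 2.76/1.92 = 1.438 kJ/s.
Profitability of grasshoppers: 6.4/9.2 = 0.6957 kJ/s.
Since 0.6957 < R, time spent handling grasshoppers is better spent searching.

No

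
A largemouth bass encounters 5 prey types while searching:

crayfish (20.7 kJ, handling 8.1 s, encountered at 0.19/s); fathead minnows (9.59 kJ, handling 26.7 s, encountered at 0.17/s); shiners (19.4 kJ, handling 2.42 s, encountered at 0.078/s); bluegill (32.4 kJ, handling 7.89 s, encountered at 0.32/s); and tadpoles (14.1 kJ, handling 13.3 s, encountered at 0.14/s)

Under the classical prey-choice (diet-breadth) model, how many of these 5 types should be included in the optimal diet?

2

Profitabilities (E/h, kJ/s): shiners 8.02, bluegill 4.11, crayfish 2.56, tadpoles 1.06, fathead minnows 0.359. Add prey in this order while the next type's profitability exceeds the intake rate on those already taken.
Rate on top 1: 1.273. bluegill: 4.11 > 1.273 → include.
Rate on top 2: 3.199. crayfish: 2.56 < 3.199 → exclude; stop.
Optimal diet: shiners, bluegill — 2 of 5 types.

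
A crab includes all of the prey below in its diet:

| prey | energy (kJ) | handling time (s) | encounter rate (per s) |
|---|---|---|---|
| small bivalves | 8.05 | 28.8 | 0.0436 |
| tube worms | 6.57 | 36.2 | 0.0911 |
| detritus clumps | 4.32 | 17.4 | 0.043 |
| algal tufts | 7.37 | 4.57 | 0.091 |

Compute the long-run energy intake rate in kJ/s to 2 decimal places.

0.27 kJ/s

R = Σλ_iE_i / (1 + Σλ_ih_i)
Numerator: 0.0436×8.05 + 0.0911×6.57 + 0.043×4.32 + 0.091×7.37 = 1.806
Denominator: 1 + 0.0436×28.8 + 0.0911×36.2 + 0.043×17.4 + 0.091×4.57 = 6.718
R = 1.806/6.718 = 0.2688 kJ/s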